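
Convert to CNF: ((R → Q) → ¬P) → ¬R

(¬R ∨ Q) ∧ (P ∨ ¬R)

((R → Q) → ¬P) → ¬R
≡ ¬((R → Q) → ¬P) ∨ ¬R   [eliminate →]
≡ ¬(¬(R → Q) ∨ ¬P) ∨ ¬R   [eliminate →]
≡ ¬(¬(¬R ∨ Q) ∨ ¬P) ∨ ¬R   [eliminate →]
≡ (¬¬(¬R ∨ Q) ∧ ¬¬P) ∨ ¬R   [De Morgan]
≡ ((¬R ∨ Q) ∧ ¬¬P) ∨ ¬R   [double negation]
≡ ((¬R ∨ Q) ∧ P) ∨ ¬R   [double negation]
≡ (¬R ∨ Q ∨ ¬R) ∧ (P ∨ ¬R)   [distribute ∨ over ∧]
≡ (¬R ∨ Q) ∧ (P ∨ ¬R)   [simplify]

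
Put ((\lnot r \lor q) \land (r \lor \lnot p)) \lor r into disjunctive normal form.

((\lnot r \lor q) \land (r \lor \lnot p)) \lor r
≡ (\lnot r \land r) \lor (\lnot r \land \lnot p) \lor (q \land r) \lor (q \land \lnot p) \lor r   [distribute \land over \lor]
≡ (\lnot r \land \lnot p) \lor (q \land \lnot p) \lor r   [simplify]

(\lnot r \land \lnot p) \lor (q \land \lnot p) \lor r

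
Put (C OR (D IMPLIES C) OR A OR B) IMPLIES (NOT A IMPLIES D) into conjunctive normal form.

D OR A

(C OR (D IMPLIES C) OR A OR B) IMPLIES (NOT A IMPLIES D)
= NOT (C OR (D IMPLIES C) OR A OR B) OR (NOT A IMPLIES D)   — eliminate IMPLIES
= NOT (C OR NOT D OR C OR A OR B) OR (NOT A IMPLIES D)   — eliminate IMPLIES
= NOT (C OR NOT D OR C OR A OR B) OR NOT NOT A OR D   — eliminate IMPLIES
= (NOT C AND NOT NOT D AND NOT C AND NOT A AND NOT B) OR NOT NOT A OR D   — De Morgan
= (NOT C AND D AND NOT C AND NOT A AND NOT B) OR NOT NOT A OR D   — double negation
= (NOT C AND D AND NOT C AND NOT A AND NOT B) OR A OR D   — double negation
= (NOT C OR A OR D) AND (D OR A OR D) AND (NOT C OR A OR D) AND (NOT A OR A OR D) AND (NOT B OR A OR D)   — distribute OR over AND
= D OR A   — simplify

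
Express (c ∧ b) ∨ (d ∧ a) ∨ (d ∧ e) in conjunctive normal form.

(c ∧ b) ∨ (d ∧ a) ∨ (d ∧ e)
= (c ∨ d ∨ d) ∧ (c ∨ d ∨ e) ∧ (c ∨ a ∨ d) ∧ (c ∨ a ∨ e) ∧ (b ∨ d ∨ d) ∧ (b ∨ d ∨ e) ∧ (b ∨ a ∨ d) ∧ (b ∨ a ∨ e)   [distribute ∨ over ∧]
= (c ∨ d) ∧ (c ∨ a ∨ e) ∧ (b ∨ d) ∧ (b ∨ a ∨ e)   [simplify]

(c ∨ d) ∧ (c ∨ a ∨ e) ∧ (b ∨ d) ∧ (b ∨ a ∨ e)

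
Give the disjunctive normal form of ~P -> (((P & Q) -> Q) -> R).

~P -> (((P & Q) -> Q) -> R)
≡ ~~P | (((P & Q) -> Q) -> R)
≡ ~~P | ~((P & Q) -> Q) | R
≡ ~~P | ~(~(P & Q) | Q) | R
≡ P | ~(~(P & Q) | Q) | R
≡ P | (~~(P & Q) & ~Q) | R
≡ P | (P & Q & ~Q) | R
≡ P | R

P | R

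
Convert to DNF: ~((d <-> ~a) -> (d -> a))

~((d <-> ~a) -> (d -> a))
⇔ ~(~(d <-> ~a) | (d -> a))   [eliminate ->]
⇔ ~(~((d -> ~a) & (~a -> d)) | (d -> a))   [eliminate <->]
⇔ ~(~((~d | ~a) & (~a -> d)) | (d -> a))   [eliminate ->]
⇔ ~(~((~d | ~a) & (~~a | d)) | (d -> a))   [eliminate ->]
⇔ ~(~((~d | ~a) & (~~a | d)) | ~d | a)   [eliminate ->]
⇔ ~~((~d | ~a) & (~~a | d)) & ~~d & ~a   [De Morgan]
⇔ (~d | ~a) & (~~a | d) & ~~d & ~a   [double negation]
⇔ (~d | ~a) & (a | d) & ~~d & ~a   [double negation]
⇔ (~d | ~a) & (a | d) & d & ~a   [double negation]
⇔ (~d & a & d & ~a) | (~d & d & d & ~a) | (~a & a & d & ~a) | (~a & d & d & ~a)   [distribute & over |]
⇔ ~a & d   [simplify]

~a & d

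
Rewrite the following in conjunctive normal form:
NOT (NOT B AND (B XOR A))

NOT (NOT B AND (B XOR A))
≡ NOT (NOT B AND (B OR A) AND NOT (B AND A))   [expand XOR]
≡ NOT NOT B OR NOT (B OR A) OR NOT NOT (B AND A)   [De Morgan]
≡ B OR NOT (B OR A) OR NOT NOT (B AND A)   [double negation]
≡ B OR (NOT B AND NOT A) OR NOT NOT (B AND A)   [De Morgan]
≡ B OR (NOT B AND NOT A) OR (B AND A)   [double negation]
≡ (B OR NOT B OR B) AND (B OR NOT B OR A) AND (B OR NOT A OR B) AND (B OR NOT A OR A)   [distribute OR over AND]
≡ B OR NOT A   [simplify]

B OR NOT A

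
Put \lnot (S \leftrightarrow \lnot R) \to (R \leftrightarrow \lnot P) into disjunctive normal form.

\lnot (S \leftrightarrow \lnot R) \to (R \leftrightarrow \lnot P)
= \lnot \lnot (S \leftrightarrow \lnot R) \lor (R \leftrightarrow \lnot P)   (eliminate \to)
= \lnot \lnot ((S \to \lnot R) \land (\lnot R \to S)) \lor (R \leftrightarrow \lnot P)   (eliminate \leftrightarrow)
= \lnot \lnot ((\lnot S \lor \lnot R) \land (\lnot R \to S)) \lor (R \leftrightarrow \lnot P)   (eliminate \to)
= \lnot \lnot ((\lnot S \lor \lnot R) \land (\lnot \lnot R \lor S)) \lor (R \leftrightarrow \lnot P)   (eliminate \to)
= \lnot \lnot ((\lnot S \lor \lnot R) \land (\lnot \lnot R \lor S)) \lor ((R \to \lnot P) \land (\lnot P \to R))   (eliminate \leftrightarrow)
= \lnot \lnot ((\lnot S \lor \lnot R) \land (\lnot \lnot R \lor S)) \lor ((\lnot R \lor \lnot P) \land (\lnot P \to R))   (eliminate \to)
= \lnot \lnot ((\lnot S \lor \lnot R) \land (\lnot \lnot R \lor S)) \lor ((\lnot R \lor \lnot P) \land (\lnot \lnot P \lor R))   (eliminate \to)
= ((\lnot S \lor \lnot R) \land (\lnot \lnot R \lor S)) \lor ((\lnot R \lor \lnot P) \land (\lnot \lnot P \lor R))   (double negation)
= ((\lnot S \lor \lnot R) \land (R \lor S)) \lor ((\lnot R \lor \lnot P) \land (\lnot \lnot P \lor R))   (double negation)
= ((\lnot S \lor \lnot R) \land (R \lor S)) \lor ((\lnot R \lor \lnot P) \land (P \lor R))   (double negation)
= (\lnot S \land R) \lor (\lnot S \land S) \lor (\lnot R \land R) \lor (\lnot R \land S) \lor (\lnot R \land P) \lor (\lnot R \land R) \lor (\lnot P \land P) \lor (\lnot P \land R)   (distribute \land over \lor)
= (\lnot S \land R) \lor (\lnot R \land S) \lor (\lnot R \land P) \lor (\lnot P \land R)   (simplify)

(\lnot S \land R) \lor (\lnot R \land S) \lor (\lnot R \land P) \lor (\lnot P \land R)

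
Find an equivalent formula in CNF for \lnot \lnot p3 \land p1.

p3 \land p1

\lnot \lnot p3 \land p1
= p3 \land p1   — double negation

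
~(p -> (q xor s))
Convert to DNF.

(p & ~q & ~s) | (p & s & q)

~(p -> (q xor s))
≡ ~(~p | (q xor s))   (eliminate ->)
≡ ~(~p | (q & ~s) | (~q & s))   (expand xor)
≡ ~~p & ~(q & ~s) & ~(~q & s)   (De Morgan)
≡ p & ~(q & ~s) & ~(~q & s)   (double negation)
≡ p & (~q | ~~s) & ~(~q & s)   (De Morgan)
≡ p & (~q | s) & ~(~q & s)   (double negation)
≡ p & (~q | s) & (~~q | ~s)   (De Morgan)
≡ p & (~q | s) & (q | ~s)   (double negation)
≡ (p & ~q & q) | (p & ~q & ~s) | (p & s & q) | (p & s & ~s)   (distribute & over |)
≡ (p & ~q & ~s) | (p & s & q)   (simplify)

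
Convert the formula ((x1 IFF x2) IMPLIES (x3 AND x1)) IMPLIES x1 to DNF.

((x1 IFF x2) IMPLIES (x3 AND x1)) IMPLIES x1
≡ NOT ((x1 IFF x2) IMPLIES (x3 AND x1)) OR x1   [eliminate IMPLIES]
≡ NOT (NOT (x1 IFF x2) OR (x3 AND x1)) OR x1   [eliminate IMPLIES]
≡ NOT (NOT ((x1 IMPLIES x2) AND (x2 IMPLIES x1)) OR (x3 AND x1)) OR x1   [eliminate IFF]
≡ NOT (NOT ((NOT x1 OR x2) AND (x2 IMPLIES x1)) OR (x3 AND x1)) OR x1   [eliminate IMPLIES]
≡ NOT (NOT ((NOT x1 OR x2) AND (NOT x2 OR x1)) OR (x3 AND x1)) OR x1   [eliminate IMPLIES]
≡ (NOT NOT ((NOT x1 OR x2) AND (NOT x2 OR x1)) AND NOT (x3 AND x1)) OR x1   [De Morgan]
≡ ((NOT x1 OR x2) AND (NOT x2 OR x1) AND NOT (x3 AND x1)) OR x1   [double negation]
≡ ((NOT x1 OR x2) AND (NOT x2 OR x1) AND (NOT x3 OR NOT x1)) OR x1   [De Morgan]
≡ (NOT x1 AND NOT x2 AND NOT x3) OR (NOT x1 AND NOT x2 AND NOT x1) OR (NOT x1 AND x1 AND NOT x3) OR (NOT x1 AND x1 AND NOT x1) OR (x2 AND NOT x2 AND NOT x3) OR (x2 AND NOT x2 AND NOT x1) OR (x2 AND x1 AND NOT x3) OR (x2 AND x1 AND NOT x1) OR x1   [distribute AND over OR]
≡ (NOT x1 AND NOT x2) OR x1   [simplify]

(NOT x1 AND NOT x2) OR x1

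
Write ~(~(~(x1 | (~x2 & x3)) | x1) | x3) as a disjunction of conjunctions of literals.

(~x1 & ~x3) | (x1 & ~x3)

~(~(~(x1 | (~x2 & x3)) | x1) | x3)
⇔ ~~(~(x1 | (~x2 & x3)) | x1) & ~x3   [De Morgan]
⇔ (~(x1 | (~x2 & x3)) | x1) & ~x3   [double negation]
⇔ ((~x1 & ~(~x2 & x3)) | x1) & ~x3   [De Morgan]
⇔ ((~x1 & (~~x2 | ~x3)) | x1) & ~x3   [De Morgan]
⇔ ((~x1 & (x2 | ~x3)) | x1) & ~x3   [double negation]
⇔ (~x1 & x2 & ~x3) | (~x1 & ~x3 & ~x3) | (x1 & ~x3)   [distribute & over |]
⇔ (~x1 & ~x3) | (x1 & ~x3)   [simplify]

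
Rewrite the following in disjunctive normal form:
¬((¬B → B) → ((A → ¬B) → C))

B ∧ ¬A ∧ ¬C

¬((¬B → B) → ((A → ¬B) → C))
≡ ¬(¬(¬B → B) ∨ ((A → ¬B) → C))
≡ ¬(¬(¬¬B ∨ B) ∨ ((A → ¬B) → C))
≡ ¬(¬(¬¬B ∨ B) ∨ ¬(A → ¬B) ∨ C)
≡ ¬(¬(¬¬B ∨ B) ∨ ¬(¬A ∨ ¬B) ∨ C)
≡ ¬¬(¬¬B ∨ B) ∧ ¬¬(¬A ∨ ¬B) ∧ ¬C
≡ (¬¬B ∨ B) ∧ ¬¬(¬A ∨ ¬B) ∧ ¬C
≡ (B ∨ B) ∧ ¬¬(¬A ∨ ¬B) ∧ ¬C
≡ (B ∨ B) ∧ (¬A ∨ ¬B) ∧ ¬C
≡ (B ∧ ¬A ∧ ¬C) ∨ (B ∧ ¬B ∧ ¬C) ∨ (B ∧ ¬A ∧ ¬C) ∨ (B ∧ ¬B ∧ ¬C)
≡ B ∧ ¬A ∧ ¬C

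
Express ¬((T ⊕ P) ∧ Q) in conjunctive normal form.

¬((T ⊕ P) ∧ Q)
≡ ¬((T ∨ P) ∧ ¬(T ∧ P) ∧ Q)   (expand ⊕)
≡ ¬(T ∨ P) ∨ ¬¬(T ∧ P) ∨ ¬Q   (De Morgan)
≡ (¬T ∧ ¬P) ∨ ¬¬(T ∧ P) ∨ ¬Q   (De Morgan)
≡ (¬T ∧ ¬P) ∨ (T ∧ P) ∨ ¬Q   (double negation)
≡ (¬T ∨ T ∨ ¬Q) ∧ (¬T ∨ P ∨ ¬Q) ∧ (¬P ∨ T ∨ ¬Q) ∧ (¬P ∨ P ∨ ¬Q)   (distribute ∨ over ∧)
≡ (¬T ∨ P ∨ ¬Q) ∧ (¬P ∨ T ∨ ¬Q)   (simplify)

(¬T ∨ P ∨ ¬Q) ∧ (¬P ∨ T ∨ ¬Q)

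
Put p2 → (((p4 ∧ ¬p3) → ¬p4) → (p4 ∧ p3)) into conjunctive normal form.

p2 → (((p4 ∧ ¬p3) → ¬p4) → (p4 ∧ p3))
= ¬p2 ∨ (((p4 ∧ ¬p3) → ¬p4) → (p4 ∧ p3))   [eliminate →]
= ¬p2 ∨ ¬((p4 ∧ ¬p3) → ¬p4) ∨ (p4 ∧ p3)   [eliminate →]
= ¬p2 ∨ ¬(¬(p4 ∧ ¬p3) ∨ ¬p4) ∨ (p4 ∧ p3)   [eliminate →]
= ¬p2 ∨ (¬¬(p4 ∧ ¬p3) ∧ ¬¬p4) ∨ (p4 ∧ p3)   [De Morgan]
= ¬p2 ∨ (p4 ∧ ¬p3 ∧ ¬¬p4) ∨ (p4 ∧ p3)   [double negation]
= ¬p2 ∨ (p4 ∧ ¬p3 ∧ p4) ∨ (p4 ∧ p3)   [double negation]
= (¬p2 ∨ p4 ∨ p4) ∧ (¬p2 ∨ p4 ∨ p3) ∧ (¬p2 ∨ ¬p3 ∨ p4) ∧ (¬p2 ∨ ¬p3 ∨ p3) ∧ (¬p2 ∨ p4 ∨ p4) ∧ (¬p2 ∨ p4 ∨ p3)   [distribute ∨ over ∧]
= ¬p2 ∨ p4   [simplify]

¬p2 ∨ p4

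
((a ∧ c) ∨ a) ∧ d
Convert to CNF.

((a ∧ c) ∨ a) ∧ d
≡ (a ∨ a) ∧ (c ∨ a) ∧ d   [distribute ∨ over ∧]
≡ a ∧ d   [simplify]

a ∧ d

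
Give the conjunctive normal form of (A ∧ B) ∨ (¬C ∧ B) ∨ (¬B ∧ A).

(A ∧ B) ∨ (¬C ∧ B) ∨ (¬B ∧ A)
⇔ (A ∨ ¬C ∨ ¬B) ∧ (A ∨ ¬C ∨ A) ∧ (A ∨ B ∨ ¬B) ∧ (A ∨ B ∨ A) ∧ (B ∨ ¬C ∨ ¬B) ∧ (B ∨ ¬C ∨ A) ∧ (B ∨ B ∨ ¬B) ∧ (B ∨ B ∨ A)   — distribute ∨ over ∧
⇔ (A ∨ ¬C) ∧ (A ∨ B)   — simplify

(A ∨ ¬C) ∧ (A ∨ B)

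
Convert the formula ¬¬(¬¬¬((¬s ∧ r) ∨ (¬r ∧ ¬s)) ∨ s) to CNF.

¬¬(¬¬¬((¬s ∧ r) ∨ (¬r ∧ ¬s)) ∨ s)
⇔ ¬¬¬((¬s ∧ r) ∨ (¬r ∧ ¬s)) ∨ s   — double negation
⇔ ¬((¬s ∧ r) ∨ (¬r ∧ ¬s)) ∨ s   — double negation
⇔ (¬(¬s ∧ r) ∧ ¬(¬r ∧ ¬s)) ∨ s   — De Morgan
⇔ ((¬¬s ∨ ¬r) ∧ ¬(¬r ∧ ¬s)) ∨ s   — De Morgan
⇔ ((s ∨ ¬r) ∧ ¬(¬r ∧ ¬s)) ∨ s   — double negation
⇔ ((s ∨ ¬r) ∧ (¬¬r ∨ ¬¬s)) ∨ s   — De Morgan
⇔ ((s ∨ ¬r) ∧ (r ∨ ¬¬s)) ∨ s   — double negation
⇔ ((s ∨ ¬r) ∧ (r ∨ s)) ∨ s   — double negation
⇔ (s ∨ ¬r ∨ s) ∧ (r ∨ s ∨ s)   — distribute ∨ over ∧
⇔ (s ∨ ¬r) ∧ (r ∨ s)   — simplify

(s ∨ ¬r) ∧ (r ∨ s)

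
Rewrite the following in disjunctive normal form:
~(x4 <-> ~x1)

~(x4 <-> ~x1)
≡ ~((x4 -> ~x1) & (~x1 -> x4))   — eliminate <->
≡ ~((~x4 | ~x1) & (~x1 -> x4))   — eliminate ->
≡ ~((~x4 | ~x1) & (~~x1 | x4))   — eliminate ->
≡ ~(~x4 | ~x1) | ~(~~x1 | x4)   — De Morgan
≡ (~~x4 & ~~x1) | ~(~~x1 | x4)   — De Morgan
≡ (x4 & ~~x1) | ~(~~x1 | x4)   — double negation
≡ (x4 & x1) | ~(~~x1 | x4)   — double negation
≡ (x4 & x1) | (~~~x1 & ~x4)   — De Morgan
≡ (x4 & x1) | (~x1 & ~x4)   — double negation

(x4 & x1) | (~x1 & ~x4)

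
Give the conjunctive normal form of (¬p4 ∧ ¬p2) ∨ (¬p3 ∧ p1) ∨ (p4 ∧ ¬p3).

(¬p4 ∧ ¬p2) ∨ (¬p3 ∧ p1) ∨ (p4 ∧ ¬p3)
≡ (¬p4 ∨ ¬p3 ∨ p4) ∧ (¬p4 ∨ ¬p3 ∨ ¬p3) ∧ (¬p4 ∨ p1 ∨ p4) ∧ (¬p4 ∨ p1 ∨ ¬p3) ∧ (¬p2 ∨ ¬p3 ∨ p4) ∧ (¬p2 ∨ ¬p3 ∨ ¬p3) ∧ (¬p2 ∨ p1 ∨ p4) ∧ (¬p2 ∨ p1 ∨ ¬p3)   [distribute ∨ over ∧]
≡ (¬p4 ∨ ¬p3) ∧ (¬p2 ∨ ¬p3) ∧ (¬p2 ∨ p1 ∨ p4)   [simplify]

(¬p4 ∨ ¬p3) ∧ (¬p2 ∨ ¬p3) ∧ (¬p2 ∨ p1 ∨ p4)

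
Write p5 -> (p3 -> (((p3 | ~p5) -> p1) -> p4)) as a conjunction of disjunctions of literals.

~p5 | ~p3 | ~p1 | p4

p5 -> (p3 -> (((p3 | ~p5) -> p1) -> p4))
= ~p5 | (p3 -> (((p3 | ~p5) -> p1) -> p4))   [eliminate ->]
= ~p5 | ~p3 | (((p3 | ~p5) -> p1) -> p4)   [eliminate ->]
= ~p5 | ~p3 | ~((p3 | ~p5) -> p1) | p4   [eliminate ->]
= ~p5 | ~p3 | ~(~(p3 | ~p5) | p1) | p4   [eliminate ->]
= ~p5 | ~p3 | (~~(p3 | ~p5) & ~p1) | p4   [De Morgan]
= ~p5 | ~p3 | ((p3 | ~p5) & ~p1) | p4   [double negation]
= (~p5 | ~p3 | p3 | ~p5 | p4) & (~p5 | ~p3 | ~p1 | p4)   [distribute | over &]
= ~p5 | ~p3 | ~p1 | p4   [simplify]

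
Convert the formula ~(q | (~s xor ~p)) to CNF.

~q & (s | ~p) & (p | ~s)

~(q | (~s xor ~p))
= ~(q | ((~s | ~p) & ~(~s & ~p)))   (expand xor)
= ~q & ~((~s | ~p) & ~(~s & ~p))   (De Morgan)
= ~q & (~(~s | ~p) | ~~(~s & ~p))   (De Morgan)
= ~q & ((~~s & ~~p) | ~~(~s & ~p))   (De Morgan)
= ~q & ((s & ~~p) | ~~(~s & ~p))   (double negation)
= ~q & ((s & p) | ~~(~s & ~p))   (double negation)
= ~q & ((s & p) | (~s & ~p))   (double negation)
= ~q & (s | ~s) & (s | ~p) & (p | ~s) & (p | ~p)   (distribute | over &)
= ~q & (s | ~p) & (p | ~s)   (simplify)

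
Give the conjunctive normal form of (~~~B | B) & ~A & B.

~A & B

(~~~B | B) & ~A & B
= (~B | B) & ~A & B   [double negation]
= ~A & B   [simplify]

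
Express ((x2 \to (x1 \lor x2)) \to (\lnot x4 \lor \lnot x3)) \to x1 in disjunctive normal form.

(\lnot x2 \land x4 \land x3) \lor (x2 \land x4 \land x3) \lor x1

((x2 \to (x1 \lor x2)) \to (\lnot x4 \lor \lnot x3)) \to x1
≡ \lnot ((x2 \to (x1 \lor x2)) \to (\lnot x4 \lor \lnot x3)) \lor x1   [eliminate \to]
≡ \lnot (\lnot (x2 \to (x1 \lor x2)) \lor \lnot x4 \lor \lnot x3) \lor x1   [eliminate \to]
≡ \lnot (\lnot (\lnot x2 \lor x1 \lor x2) \lor \lnot x4 \lor \lnot x3) \lor x1   [eliminate \to]
≡ (\lnot \lnot (\lnot x2 \lor x1 \lor x2) \land \lnot \lnot x4 \land \lnot \lnot x3) \lor x1   [De Morgan]
≡ ((\lnot x2 \lor x1 \lor x2) \land \lnot \lnot x4 \land \lnot \lnot x3) \lor x1   [double negation]
≡ ((\lnot x2 \lor x1 \lor x2) \land x4 \land \lnot \lnot x3) \lor x1   [double negation]
≡ ((\lnot x2 \lor x1 \lor x2) \land x4 \land x3) \lor x1   [double negation]
≡ (\lnot x2 \land x4 \land x3) \lor (x1 \land x4 \land x3) \lor (x2 \land x4 \land x3) \lor x1   [distribute \land over \lor]
≡ (\lnot x2 \land x4 \land x3) \lor (x2 \land x4 \land x3) \lor x1   [simplify]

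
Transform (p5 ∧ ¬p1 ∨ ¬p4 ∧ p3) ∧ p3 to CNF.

(p5 ∨ ¬p4) ∧ (¬p1 ∨ ¬p4) ∧ p3

(p5 ∧ ¬p1 ∨ ¬p4 ∧ p3) ∧ p3
⇔ (p5 ∨ ¬p4) ∧ (p5 ∨ p3) ∧ (¬p1 ∨ ¬p4) ∧ (¬p1 ∨ p3) ∧ p3   [distribute ∨ over ∧]
⇔ (p5 ∨ ¬p4) ∧ (¬p1 ∨ ¬p4) ∧ p3   [simplify]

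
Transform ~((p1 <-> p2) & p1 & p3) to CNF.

~p2 | ~p1 | ~p3

~((p1 <-> p2) & p1 & p3)
≡ ~((p1 -> p2) & (p2 -> p1) & p1 & p3)   (eliminate <->)
≡ ~((~p1 | p2) & (p2 -> p1) & p1 & p3)   (eliminate ->)
≡ ~((~p1 | p2) & (~p2 | p1) & p1 & p3)   (eliminate ->)
≡ ~(~p1 | p2) | ~(~p2 | p1) | ~p1 | ~p3   (De Morgan)
≡ (~~p1 & ~p2) | ~(~p2 | p1) | ~p1 | ~p3   (De Morgan)
≡ (p1 & ~p2) | ~(~p2 | p1) | ~p1 | ~p3   (double negation)
≡ (p1 & ~p2) | (~~p2 & ~p1) | ~p1 | ~p3   (De Morgan)
≡ (p1 & ~p2) | (p2 & ~p1) | ~p1 | ~p3   (double negation)
≡ (p1 | p2 | ~p1 | ~p3) & (p1 | ~p1 | ~p1 | ~p3) & (~p2 | p2 | ~p1 | ~p3) & (~p2 | ~p1 | ~p1 | ~p3)   (distribute | over &)
≡ ~p2 | ~p1 | ~p3   (simplify)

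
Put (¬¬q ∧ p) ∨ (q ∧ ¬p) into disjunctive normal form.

(¬¬q ∧ p) ∨ (q ∧ ¬p)
⇔ (q ∧ p) ∨ (q ∧ ¬p)   — double negation

(q ∧ p) ∨ (q ∧ ¬p)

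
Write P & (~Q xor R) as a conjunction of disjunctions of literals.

P & (~Q xor R)
≡ P & (~Q | R) & ~(~Q & R)   (expand xor)
≡ P & (~Q | R) & (~~Q | ~R)   (De Morgan)
≡ P & (~Q | R) & (Q | ~R)   (double negation)

P & (~Q | R) & (Q | ~R)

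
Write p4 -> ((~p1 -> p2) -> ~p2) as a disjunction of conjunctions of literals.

p4 -> ((~p1 -> p2) -> ~p2)
⇔ ~p4 | ((~p1 -> p2) -> ~p2)   — eliminate ->
⇔ ~p4 | ~(~p1 -> p2) | ~p2   — eliminate ->
⇔ ~p4 | ~(~~p1 | p2) | ~p2   — eliminate ->
⇔ ~p4 | (~~~p1 & ~p2) | ~p2   — De Morgan
⇔ ~p4 | (~p1 & ~p2) | ~p2   — double negation
⇔ ~p4 | ~p2   — simplify

~p4 | ~p2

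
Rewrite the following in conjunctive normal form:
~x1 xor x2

(~x1 | x2) & (x1 | ~x2)

~x1 xor x2
= (~x1 | x2) & ~(~x1 & x2)   [expand xor]
= (~x1 | x2) & (~~x1 | ~x2)   [De Morgan]
= (~x1 | x2) & (x1 | ~x2)   [double negation]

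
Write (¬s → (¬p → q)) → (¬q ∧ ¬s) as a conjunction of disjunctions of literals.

¬s ∧ ¬q

(¬s → (¬p → q)) → (¬q ∧ ¬s)
≡ ¬(¬s → (¬p → q)) ∨ (¬q ∧ ¬s)   [eliminate →]
≡ ¬(¬¬s ∨ (¬p → q)) ∨ (¬q ∧ ¬s)   [eliminate →]
≡ ¬(¬¬s ∨ ¬¬p ∨ q) ∨ (¬q ∧ ¬s)   [eliminate →]
≡ (¬¬¬s ∧ ¬¬¬p ∧ ¬q) ∨ (¬q ∧ ¬s)   [De Morgan]
≡ (¬s ∧ ¬¬¬p ∧ ¬q) ∨ (¬q ∧ ¬s)   [double negation]
≡ (¬s ∧ ¬p ∧ ¬q) ∨ (¬q ∧ ¬s)   [double negation]
≡ (¬s ∨ ¬q) ∧ (¬s ∨ ¬s) ∧ (¬p ∨ ¬q) ∧ (¬p ∨ ¬s) ∧ (¬q ∨ ¬q) ∧ (¬q ∨ ¬s)   [distribute ∨ over ∧]
≡ ¬s ∧ ¬q   [simplify]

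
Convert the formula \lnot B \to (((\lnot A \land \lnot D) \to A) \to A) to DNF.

\lnot B \to (((\lnot A \land \lnot D) \to A) \to A)
≡ \lnot \lnot B \lor (((\lnot A \land \lnot D) \to A) \to A)   (eliminate \to)
≡ \lnot \lnot B \lor \lnot ((\lnot A \land \lnot D) \to A) \lor A   (eliminate \to)
≡ \lnot \lnot B \lor \lnot (\lnot (\lnot A \land \lnot D) \lor A) \lor A   (eliminate \to)
≡ B \lor \lnot (\lnot (\lnot A \land \lnot D) \lor A) \lor A   (double negation)
≡ B \lor (\lnot \lnot (\lnot A \land \lnot D) \land \lnot A) \lor A   (De Morgan)
≡ B \lor (\lnot A \land \lnot D \land \lnot A) \lor A   (double negation)
≡ B \lor (\lnot A \land \lnot D) \lor A   (simplify)

B \lor (\lnot A \land \lnot D) \lor A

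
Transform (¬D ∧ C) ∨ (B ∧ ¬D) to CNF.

(¬D ∧ C) ∨ (B ∧ ¬D)
≡ (¬D ∨ B) ∧ (¬D ∨ ¬D) ∧ (C ∨ B) ∧ (C ∨ ¬D)   [distribute ∨ over ∧]
≡ ¬D ∧ (C ∨ B)   [simplify]

¬D ∧ (C ∨ B)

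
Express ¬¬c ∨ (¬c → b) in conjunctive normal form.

¬¬c ∨ (¬c → b)
⇔ ¬¬c ∨ ¬¬c ∨ b   [eliminate →]
⇔ c ∨ ¬¬c ∨ b   [double negation]
⇔ c ∨ c ∨ b   [double negation]
⇔ c ∨ b   [simplify]

c ∨ b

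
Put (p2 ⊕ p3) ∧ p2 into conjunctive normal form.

(¬p2 ∨ ¬p3) ∧ p2

(p2 ⊕ p3) ∧ p2
≡ (p2 ∨ p3) ∧ ¬(p2 ∧ p3) ∧ p2   — expand ⊕
≡ (p2 ∨ p3) ∧ (¬p2 ∨ ¬p3) ∧ p2   — De Morgan
≡ (¬p2 ∨ ¬p3) ∧ p2   — simplify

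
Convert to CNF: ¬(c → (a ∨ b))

¬(c → (a ∨ b))
≡ ¬(¬c ∨ a ∨ b)   (eliminate →)
≡ ¬¬c ∧ ¬a ∧ ¬b   (De Morgan)
≡ c ∧ ¬a ∧ ¬b   (double negation)

c ∧ ¬a ∧ ¬b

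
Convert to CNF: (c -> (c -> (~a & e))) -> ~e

(c | ~e) & (a | ~e)

(c -> (c -> (~a & e))) -> ~e
= ~(c -> (c -> (~a & e))) | ~e   — eliminate ->
= ~(~c | (c -> (~a & e))) | ~e   — eliminate ->
= ~(~c | ~c | (~a & e)) | ~e   — eliminate ->
= (~~c & ~~c & ~(~a & e)) | ~e   — De Morgan
= (c & ~~c & ~(~a & e)) | ~e   — double negation
= (c & c & ~(~a & e)) | ~e   — double negation
= (c & c & (~~a | ~e)) | ~e   — De Morgan
= (c & c & (a | ~e)) | ~e   — double negation
= (c | ~e) & (c | ~e) & (a | ~e | ~e)   — distribute | over &
= (c | ~e) & (a | ~e)   — simplify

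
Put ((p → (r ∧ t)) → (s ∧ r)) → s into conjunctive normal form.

(¬p ∨ r ∨ s) ∧ (¬p ∨ t ∨ s)

((p → (r ∧ t)) → (s ∧ r)) → s
≡ ¬((p → (r ∧ t)) → (s ∧ r)) ∨ s   (eliminate →)
≡ ¬(¬(p → (r ∧ t)) ∨ (s ∧ r)) ∨ s   (eliminate →)
≡ ¬(¬(¬p ∨ (r ∧ t)) ∨ (s ∧ r)) ∨ s   (eliminate →)
≡ (¬¬(¬p ∨ (r ∧ t)) ∧ ¬(s ∧ r)) ∨ s   (De Morgan)
≡ ((¬p ∨ (r ∧ t)) ∧ ¬(s ∧ r)) ∨ s   (double negation)
≡ ((¬p ∨ (r ∧ t)) ∧ (¬s ∨ ¬r)) ∨ s   (De Morgan)
≡ (¬p ∨ r ∨ s) ∧ (¬p ∨ t ∨ s) ∧ (¬s ∨ ¬r ∨ s)   (distribute ∨ over ∧)
≡ (¬p ∨ r ∨ s) ∧ (¬p ∨ t ∨ s)   (simplify)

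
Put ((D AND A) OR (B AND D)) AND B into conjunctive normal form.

((D AND A) OR (B AND D)) AND B
⇔ (D OR B) AND (D OR D) AND (A OR B) AND (A OR D) AND B   (distribute OR over AND)
⇔ D AND B   (simplify)

D AND B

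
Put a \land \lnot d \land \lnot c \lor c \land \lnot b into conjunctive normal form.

a \land \lnot d \land \lnot c \lor c \land \lnot b
= (a \lor c) \land (a \lor \lnot b) \land (\lnot d \lor c) \land (\lnot d \lor \lnot b) \land (\lnot c \lor c) \land (\lnot c \lor \lnot b)   (distribute \lor over \land)
= (a \lor c) \land (a \lor \lnot b) \land (\lnot d \lor c) \land (\lnot d \lor \lnot b) \land (\lnot c \lor \lnot b)   (simplify)

(a \lor c) \land (a \lor \lnot b) \land (\lnot d \lor c) \land (\lnot d \lor \lnot b) \land (\lnot c \lor \lnot b)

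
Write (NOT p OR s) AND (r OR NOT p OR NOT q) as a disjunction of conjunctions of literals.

(NOT p OR s) AND (r OR NOT p OR NOT q)
= (NOT p AND r) OR (NOT p AND NOT p) OR (NOT p AND NOT q) OR (s AND r) OR (s AND NOT p) OR (s AND NOT q)   [distribute AND over OR]
= NOT p OR (s AND r) OR (s AND NOT q)   [simplify]

NOT p OR (s AND r) OR (s AND NOT q)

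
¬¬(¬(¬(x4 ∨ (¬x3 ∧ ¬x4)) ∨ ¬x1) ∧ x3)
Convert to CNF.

¬¬(¬(¬(x4 ∨ (¬x3 ∧ ¬x4)) ∨ ¬x1) ∧ x3)
≡ ¬(¬(x4 ∨ (¬x3 ∧ ¬x4)) ∨ ¬x1) ∧ x3   — double negation
≡ ¬¬(x4 ∨ (¬x3 ∧ ¬x4)) ∧ ¬¬x1 ∧ x3   — De Morgan
≡ (x4 ∨ (¬x3 ∧ ¬x4)) ∧ ¬¬x1 ∧ x3   — double negation
≡ (x4 ∨ (¬x3 ∧ ¬x4)) ∧ x1 ∧ x3   — double negation
≡ (x4 ∨ ¬x3) ∧ (x4 ∨ ¬x4) ∧ x1 ∧ x3   — distribute ∨ over ∧
≡ (x4 ∨ ¬x3) ∧ x1 ∧ x3   — simplify

(x4 ∨ ¬x3) ∧ x1 ∧ x3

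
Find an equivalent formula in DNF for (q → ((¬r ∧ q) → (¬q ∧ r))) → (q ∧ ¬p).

(q ∧ ¬r) ∨ (q ∧ ¬p)

(q → ((¬r ∧ q) → (¬q ∧ r))) → (q ∧ ¬p)
⇔ ¬(q → ((¬r ∧ q) → (¬q ∧ r))) ∨ (q ∧ ¬p)
⇔ ¬(¬q ∨ ((¬r ∧ q) → (¬q ∧ r))) ∨ (q ∧ ¬p)
⇔ ¬(¬q ∨ ¬(¬r ∧ q) ∨ (¬q ∧ r)) ∨ (q ∧ ¬p)
⇔ (¬¬q ∧ ¬¬(¬r ∧ q) ∧ ¬(¬q ∧ r)) ∨ (q ∧ ¬p)
⇔ (q ∧ ¬¬(¬r ∧ q) ∧ ¬(¬q ∧ r)) ∨ (q ∧ ¬p)
⇔ (q ∧ ¬r ∧ q ∧ ¬(¬q ∧ r)) ∨ (q ∧ ¬p)
⇔ (q ∧ ¬r ∧ q ∧ (¬¬q ∨ ¬r)) ∨ (q ∧ ¬p)
⇔ (q ∧ ¬r ∧ q ∧ (q ∨ ¬r)) ∨ (q ∧ ¬p)
⇔ (q ∧ ¬r ∧ q ∧ q) ∨ (q ∧ ¬r ∧ q ∧ ¬r) ∨ (q ∧ ¬p)
⇔ (q ∧ ¬r) ∨ (q ∧ ¬p)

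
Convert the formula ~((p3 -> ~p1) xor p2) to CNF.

(p3 | p2) & (p1 | p2) & (~p2 | ~p3 | ~p1)

~((p3 -> ~p1) xor p2)
≡ ~(((p3 -> ~p1) | p2) & ~((p3 -> ~p1) & p2))   [expand xor]
≡ ~((~p3 | ~p1 | p2) & ~((p3 -> ~p1) & p2))   [eliminate ->]
≡ ~((~p3 | ~p1 | p2) & ~((~p3 | ~p1) & p2))   [eliminate ->]
≡ ~(~p3 | ~p1 | p2) | ~~((~p3 | ~p1) & p2)   [De Morgan]
≡ (~~p3 & ~~p1 & ~p2) | ~~((~p3 | ~p1) & p2)   [De Morgan]
≡ (p3 & ~~p1 & ~p2) | ~~((~p3 | ~p1) & p2)   [double negation]
≡ (p3 & p1 & ~p2) | ~~((~p3 | ~p1) & p2)   [double negation]
≡ (p3 & p1 & ~p2) | ((~p3 | ~p1) & p2)   [double negation]
≡ (p3 | ~p3 | ~p1) & (p3 | p2) & (p1 | ~p3 | ~p1) & (p1 | p2) & (~p2 | ~p3 | ~p1) & (~p2 | p2)   [distribute | over &]
≡ (p3 | p2) & (p1 | p2) & (~p2 | ~p3 | ~p1)   [simplify]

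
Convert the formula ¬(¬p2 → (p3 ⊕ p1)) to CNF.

¬(¬p2 → (p3 ⊕ p1))
≡ ¬(¬¬p2 ∨ (p3 ⊕ p1))   — eliminate →
≡ ¬(¬¬p2 ∨ ((p3 ∨ p1) ∧ ¬(p3 ∧ p1)))   — expand ⊕
≡ ¬¬¬p2 ∧ ¬((p3 ∨ p1) ∧ ¬(p3 ∧ p1))   — De Morgan
≡ ¬p2 ∧ ¬((p3 ∨ p1) ∧ ¬(p3 ∧ p1))   — double negation
≡ ¬p2 ∧ (¬(p3 ∨ p1) ∨ ¬¬(p3 ∧ p1))   — De Morgan
≡ ¬p2 ∧ ((¬p3 ∧ ¬p1) ∨ ¬¬(p3 ∧ p1))   — De Morgan
≡ ¬p2 ∧ ((¬p3 ∧ ¬p1) ∨ (p3 ∧ p1))   — double negation
≡ ¬p2 ∧ (¬p3 ∨ p3) ∧ (¬p3 ∨ p1) ∧ (¬p1 ∨ p3) ∧ (¬p1 ∨ p1)   — distribute ∨ over ∧
≡ ¬p2 ∧ (¬p3 ∨ p1) ∧ (¬p1 ∨ p3)   — simplify

¬p2 ∧ (¬p3 ∨ p1) ∧ (¬p1 ∨ p3)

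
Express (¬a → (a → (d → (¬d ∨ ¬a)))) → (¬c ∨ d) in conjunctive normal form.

(¬a → (a → (d → (¬d ∨ ¬a)))) → (¬c ∨ d)
= ¬(¬a → (a → (d → (¬d ∨ ¬a)))) ∨ ¬c ∨ d   [eliminate →]
= ¬(¬¬a ∨ (a → (d → (¬d ∨ ¬a)))) ∨ ¬c ∨ d   [eliminate →]
= ¬(¬¬a ∨ ¬a ∨ (d → (¬d ∨ ¬a))) ∨ ¬c ∨ d   [eliminate →]
= ¬(¬¬a ∨ ¬a ∨ ¬d ∨ ¬d ∨ ¬a) ∨ ¬c ∨ d   [eliminate →]
= (¬¬¬a ∧ ¬¬a ∧ ¬¬d ∧ ¬¬d ∧ ¬¬a) ∨ ¬c ∨ d   [De Morgan]
= (¬a ∧ ¬¬a ∧ ¬¬d ∧ ¬¬d ∧ ¬¬a) ∨ ¬c ∨ d   [double negation]
= (¬a ∧ a ∧ ¬¬d ∧ ¬¬d ∧ ¬¬a) ∨ ¬c ∨ d   [double negation]
= (¬a ∧ a ∧ d ∧ ¬¬d ∧ ¬¬a) ∨ ¬c ∨ d   [double negation]
= (¬a ∧ a ∧ d ∧ d ∧ ¬¬a) ∨ ¬c ∨ d   [double negation]
= (¬a ∧ a ∧ d ∧ d ∧ a) ∨ ¬c ∨ d   [double negation]
= (¬a ∨ ¬c ∨ d) ∧ (a ∨ ¬c ∨ d) ∧ (d ∨ ¬c ∨ d) ∧ (d ∨ ¬c ∨ d) ∧ (a ∨ ¬c ∨ d)   [distribute ∨ over ∧]
= d ∨ ¬c   [simplify]

d ∨ ¬c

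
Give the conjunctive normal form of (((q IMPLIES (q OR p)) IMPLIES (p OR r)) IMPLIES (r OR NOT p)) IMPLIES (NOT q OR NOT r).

NOT r OR NOT q

(((q IMPLIES (q OR p)) IMPLIES (p OR r)) IMPLIES (r OR NOT p)) IMPLIES (NOT q OR NOT r)
= NOT (((q IMPLIES (q OR p)) IMPLIES (p OR r)) IMPLIES (r OR NOT p)) OR NOT q OR NOT r   [eliminate IMPLIES]
= NOT (NOT ((q IMPLIES (q OR p)) IMPLIES (p OR r)) OR r OR NOT p) OR NOT q OR NOT r   [eliminate IMPLIES]
= NOT (NOT (NOT (q IMPLIES (q OR p)) OR p OR r) OR r OR NOT p) OR NOT q OR NOT r   [eliminate IMPLIES]
= NOT (NOT (NOT (NOT q OR q OR p) OR p OR r) OR r OR NOT p) OR NOT q OR NOT r   [eliminate IMPLIES]
= (NOT NOT (NOT (NOT q OR q OR p) OR p OR r) AND NOT r AND NOT NOT p) OR NOT q OR NOT r   [De Morgan]
= ((NOT (NOT q OR q OR p) OR p OR r) AND NOT r AND NOT NOT p) OR NOT q OR NOT r   [double negation]
= (((NOT NOT q AND NOT q AND NOT p) OR p OR r) AND NOT r AND NOT NOT p) OR NOT q OR NOT r   [De Morgan]
= (((q AND NOT q AND NOT p) OR p OR r) AND NOT r AND NOT NOT p) OR NOT q OR NOT r   [double negation]
= (((q AND NOT q AND NOT p) OR p OR r) AND NOT r AND p) OR NOT q OR NOT r   [double negation]
= (q OR p OR r OR NOT q OR NOT r) AND (NOT q OR p OR r OR NOT q OR NOT r) AND (NOT p OR p OR r OR NOT q OR NOT r) AND (NOT r OR NOT q OR NOT r) AND (p OR NOT q OR NOT r)   [distribute OR over AND]
= NOT r OR NOT q   [simplify]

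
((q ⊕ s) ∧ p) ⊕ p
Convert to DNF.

((q ⊕ s) ∧ p) ⊕ p
⇔ ((q ⊕ s) ∧ p ∧ ¬p) ∨ (¬((q ⊕ s) ∧ p) ∧ p)   [expand ⊕]
⇔ (((q ∧ ¬s) ∨ (¬q ∧ s)) ∧ p ∧ ¬p) ∨ (¬((q ⊕ s) ∧ p) ∧ p)   [expand ⊕]
⇔ (((q ∧ ¬s) ∨ (¬q ∧ s)) ∧ p ∧ ¬p) ∨ (¬(((q ∧ ¬s) ∨ (¬q ∧ s)) ∧ p) ∧ p)   [expand ⊕]
⇔ (((q ∧ ¬s) ∨ (¬q ∧ s)) ∧ p ∧ ¬p) ∨ ((¬((q ∧ ¬s) ∨ (¬q ∧ s)) ∨ ¬p) ∧ p)   [De Morgan]
⇔ (((q ∧ ¬s) ∨ (¬q ∧ s)) ∧ p ∧ ¬p) ∨ (((¬(q ∧ ¬s) ∧ ¬(¬q ∧ s)) ∨ ¬p) ∧ p)   [De Morgan]
⇔ (((q ∧ ¬s) ∨ (¬q ∧ s)) ∧ p ∧ ¬p) ∨ ((((¬q ∨ ¬¬s) ∧ ¬(¬q ∧ s)) ∨ ¬p) ∧ p)   [De Morgan]
⇔ (((q ∧ ¬s) ∨ (¬q ∧ s)) ∧ p ∧ ¬p) ∨ ((((¬q ∨ s) ∧ ¬(¬q ∧ s)) ∨ ¬p) ∧ p)   [double negation]
⇔ (((q ∧ ¬s) ∨ (¬q ∧ s)) ∧ p ∧ ¬p) ∨ ((((¬q ∨ s) ∧ (¬¬q ∨ ¬s)) ∨ ¬p) ∧ p)   [De Morgan]
⇔ (((q ∧ ¬s) ∨ (¬q ∧ s)) ∧ p ∧ ¬p) ∨ ((((¬q ∨ s) ∧ (q ∨ ¬s)) ∨ ¬p) ∧ p)   [double negation]
⇔ (q ∧ ¬s ∧ p ∧ ¬p) ∨ (¬q ∧ s ∧ p ∧ ¬p) ∨ (¬q ∧ q ∧ p) ∨ (¬q ∧ ¬s ∧ p) ∨ (s ∧ q ∧ p) ∨ (s ∧ ¬s ∧ p) ∨ (¬p ∧ p)   [distribute ∧ over ∨]
⇔ (¬q ∧ ¬s ∧ p) ∨ (s ∧ q ∧ p)   [simplify]

(¬q ∧ ¬s ∧ p) ∨ (s ∧ q ∧ p)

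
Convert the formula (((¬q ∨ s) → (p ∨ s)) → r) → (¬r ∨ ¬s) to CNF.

¬r ∨ ¬s

(((¬q ∨ s) → (p ∨ s)) → r) → (¬r ∨ ¬s)
= ¬(((¬q ∨ s) → (p ∨ s)) → r) ∨ ¬r ∨ ¬s   [eliminate →]
= ¬(¬((¬q ∨ s) → (p ∨ s)) ∨ r) ∨ ¬r ∨ ¬s   [eliminate →]
= ¬(¬(¬(¬q ∨ s) ∨ p ∨ s) ∨ r) ∨ ¬r ∨ ¬s   [eliminate →]
= (¬¬(¬(¬q ∨ s) ∨ p ∨ s) ∧ ¬r) ∨ ¬r ∨ ¬s   [De Morgan]
= ((¬(¬q ∨ s) ∨ p ∨ s) ∧ ¬r) ∨ ¬r ∨ ¬s   [double negation]
= (((¬¬q ∧ ¬s) ∨ p ∨ s) ∧ ¬r) ∨ ¬r ∨ ¬s   [De Morgan]
= (((q ∧ ¬s) ∨ p ∨ s) ∧ ¬r) ∨ ¬r ∨ ¬s   [double negation]
= (q ∨ p ∨ s ∨ ¬r ∨ ¬s) ∧ (¬s ∨ p ∨ s ∨ ¬r ∨ ¬s) ∧ (¬r ∨ ¬r ∨ ¬s)   [distribute ∨ over ∧]
= ¬r ∨ ¬s   [simplify]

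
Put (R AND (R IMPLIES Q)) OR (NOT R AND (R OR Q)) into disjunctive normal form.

(R AND (R IMPLIES Q)) OR (NOT R AND (R OR Q))
≡ (R AND (NOT R OR Q)) OR (NOT R AND (R OR Q))   [eliminate IMPLIES]
≡ (R AND NOT R) OR (R AND Q) OR (NOT R AND R) OR (NOT R AND Q)   [distribute AND over OR]
≡ (R AND Q) OR (NOT R AND Q)   [simplify]

(R AND Q) OR (NOT R AND Q)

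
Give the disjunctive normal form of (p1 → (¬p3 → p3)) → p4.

(p1 → (¬p3 → p3)) → p4
⇔ ¬(p1 → (¬p3 → p3)) ∨ p4   [eliminate →]
⇔ ¬(¬p1 ∨ (¬p3 → p3)) ∨ p4   [eliminate →]
⇔ ¬(¬p1 ∨ ¬¬p3 ∨ p3) ∨ p4   [eliminate →]
⇔ (¬¬p1 ∧ ¬¬¬p3 ∧ ¬p3) ∨ p4   [De Morgan]
⇔ (p1 ∧ ¬¬¬p3 ∧ ¬p3) ∨ p4   [double negation]
⇔ (p1 ∧ ¬p3 ∧ ¬p3) ∨ p4   [double negation]
⇔ (p1 ∧ ¬p3) ∨ p4   [simplify]

(p1 ∧ ¬p3) ∨ p4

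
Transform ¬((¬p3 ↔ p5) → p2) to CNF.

¬((¬p3 ↔ p5) → p2)
≡ ¬(¬(¬p3 ↔ p5) ∨ p2)   (eliminate →)
≡ ¬(¬((¬p3 → p5) ∧ (p5 → ¬p3)) ∨ p2)   (eliminate ↔)
≡ ¬(¬((¬¬p3 ∨ p5) ∧ (p5 → ¬p3)) ∨ p2)   (eliminate →)
≡ ¬(¬((¬¬p3 ∨ p5) ∧ (¬p5 ∨ ¬p3)) ∨ p2)   (eliminate →)
≡ ¬¬((¬¬p3 ∨ p5) ∧ (¬p5 ∨ ¬p3)) ∧ ¬p2   (De Morgan)
≡ (¬¬p3 ∨ p5) ∧ (¬p5 ∨ ¬p3) ∧ ¬p2   (double negation)
≡ (p3 ∨ p5) ∧ (¬p5 ∨ ¬p3) ∧ ¬p2   (double negation)

(p3 ∨ p5) ∧ (¬p5 ∨ ¬p3) ∧ ¬p2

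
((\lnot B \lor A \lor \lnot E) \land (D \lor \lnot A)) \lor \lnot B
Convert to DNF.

(A \land D) \lor (\lnot E \land D) \lor (\lnot E \land \lnot A) \lor \lnot B

((\lnot B \lor A \lor \lnot E) \land (D \lor \lnot A)) \lor \lnot B
≡ (\lnot B \land D) \lor (\lnot B \land \lnot A) \lor (A \land D) \lor (A \land \lnot A) \lor (\lnot E \land D) \lor (\lnot E \land \lnot A) \lor \lnot B
≡ (A \land D) \lor (\lnot E \land D) \lor (\lnot E \land \lnot A) \lor \lnot B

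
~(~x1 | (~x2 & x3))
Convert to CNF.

x1 & (x2 | ~x3)

~(~x1 | (~x2 & x3))
= ~~x1 & ~(~x2 & x3)   (De Morgan)
= x1 & ~(~x2 & x3)   (double negation)
= x1 & (~~x2 | ~x3)   (De Morgan)
= x1 & (x2 | ~x3)   (double negation)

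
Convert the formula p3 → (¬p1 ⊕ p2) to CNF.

(¬p3 ∨ ¬p1 ∨ p2) ∧ (¬p3 ∨ p1 ∨ ¬p2)

p3 → (¬p1 ⊕ p2)
≡ ¬p3 ∨ (¬p1 ⊕ p2)
≡ ¬p3 ∨ ((¬p1 ∨ p2) ∧ ¬(¬p1 ∧ p2))
≡ ¬p3 ∨ ((¬p1 ∨ p2) ∧ (¬¬p1 ∨ ¬p2))
≡ ¬p3 ∨ ((¬p1 ∨ p2) ∧ (p1 ∨ ¬p2))
≡ (¬p3 ∨ ¬p1 ∨ p2) ∧ (¬p3 ∨ p1 ∨ ¬p2)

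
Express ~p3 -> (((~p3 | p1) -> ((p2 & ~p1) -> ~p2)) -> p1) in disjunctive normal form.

~p3 -> (((~p3 | p1) -> ((p2 & ~p1) -> ~p2)) -> p1)
≡ ~~p3 | (((~p3 | p1) -> ((p2 & ~p1) -> ~p2)) -> p1)   — eliminate ->
≡ ~~p3 | ~((~p3 | p1) -> ((p2 & ~p1) -> ~p2)) | p1   — eliminate ->
≡ ~~p3 | ~(~(~p3 | p1) | ((p2 & ~p1) -> ~p2)) | p1   — eliminate ->
≡ ~~p3 | ~(~(~p3 | p1) | ~(p2 & ~p1) | ~p2) | p1   — eliminate ->
≡ p3 | ~(~(~p3 | p1) | ~(p2 & ~p1) | ~p2) | p1   — double negation
≡ p3 | (~~(~p3 | p1) & ~~(p2 & ~p1) & ~~p2) | p1   — De Morgan
≡ p3 | ((~p3 | p1) & ~~(p2 & ~p1) & ~~p2) | p1   — double negation
≡ p3 | ((~p3 | p1) & p2 & ~p1 & ~~p2) | p1   — double negation
≡ p3 | ((~p3 | p1) & p2 & ~p1 & p2) | p1   — double negation
≡ p3 | (~p3 & p2 & ~p1 & p2) | (p1 & p2 & ~p1 & p2) | p1   — distribute & over |
≡ p3 | (~p3 & p2 & ~p1) | p1   — simplify

p3 | (~p3 & p2 & ~p1) | p1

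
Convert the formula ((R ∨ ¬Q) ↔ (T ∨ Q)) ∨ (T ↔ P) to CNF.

((R ∨ ¬Q) ↔ (T ∨ Q)) ∨ (T ↔ P)
≡ (((R ∨ ¬Q) → (T ∨ Q)) ∧ ((T ∨ Q) → (R ∨ ¬Q))) ∨ (T ↔ P)   [eliminate ↔]
≡ ((¬(R ∨ ¬Q) ∨ T ∨ Q) ∧ ((T ∨ Q) → (R ∨ ¬Q))) ∨ (T ↔ P)   [eliminate →]
≡ ((¬(R ∨ ¬Q) ∨ T ∨ Q) ∧ (¬(T ∨ Q) ∨ R ∨ ¬Q)) ∨ (T ↔ P)   [eliminate →]
≡ ((¬(R ∨ ¬Q) ∨ T ∨ Q) ∧ (¬(T ∨ Q) ∨ R ∨ ¬Q)) ∨ ((T → P) ∧ (P → T))   [eliminate ↔]
≡ ((¬(R ∨ ¬Q) ∨ T ∨ Q) ∧ (¬(T ∨ Q) ∨ R ∨ ¬Q)) ∨ ((¬T ∨ P) ∧ (P → T))   [eliminate →]
≡ ((¬(R ∨ ¬Q) ∨ T ∨ Q) ∧ (¬(T ∨ Q) ∨ R ∨ ¬Q)) ∨ ((¬T ∨ P) ∧ (¬P ∨ T))   [eliminate →]
≡ (((¬R ∧ ¬¬Q) ∨ T ∨ Q) ∧ (¬(T ∨ Q) ∨ R ∨ ¬Q)) ∨ ((¬T ∨ P) ∧ (¬P ∨ T))   [De Morgan]
≡ (((¬R ∧ Q) ∨ T ∨ Q) ∧ (¬(T ∨ Q) ∨ R ∨ ¬Q)) ∨ ((¬T ∨ P) ∧ (¬P ∨ T))   [double negation]
≡ (((¬R ∧ Q) ∨ T ∨ Q) ∧ ((¬T ∧ ¬Q) ∨ R ∨ ¬Q)) ∨ ((¬T ∨ P) ∧ (¬P ∨ T))   [De Morgan]
≡ (¬R ∨ T ∨ Q ∨ ¬T ∨ P) ∧ (¬R ∨ T ∨ Q ∨ ¬P ∨ T) ∧ (Q ∨ T ∨ Q ∨ ¬T ∨ P) ∧ (Q ∨ T ∨ Q ∨ ¬P ∨ T) ∧ (¬T ∨ R ∨ ¬Q ∨ ¬T ∨ P) ∧ (¬T ∨ R ∨ ¬Q ∨ ¬P ∨ T) ∧ (¬Q ∨ R ∨ ¬Q ∨ ¬T ∨ P) ∧ (¬Q ∨ R ∨ ¬Q ∨ ¬P ∨ T)   [distribute ∨ over ∧]
≡ (Q ∨ T ∨ ¬P) ∧ (¬T ∨ R ∨ ¬Q ∨ P) ∧ (¬Q ∨ R ∨ ¬P ∨ T)   [simplify]

(Q ∨ T ∨ ¬P) ∧ (¬T ∨ R ∨ ¬Q ∨ P) ∧ (¬Q ∨ R ∨ ¬P ∨ T)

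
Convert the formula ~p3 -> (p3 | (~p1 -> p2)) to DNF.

p3 | p1 | p2

~p3 -> (p3 | (~p1 -> p2))
≡ ~~p3 | p3 | (~p1 -> p2)   — eliminate ->
≡ ~~p3 | p3 | ~~p1 | p2   — eliminate ->
≡ p3 | p3 | ~~p1 | p2   — double negation
≡ p3 | p3 | p1 | p2   — double negation
≡ p3 | p1 | p2   — simplify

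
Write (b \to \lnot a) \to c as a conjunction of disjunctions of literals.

(b \lor c) \land (a \lor c)

(b \to \lnot a) \to c
≡ \lnot (b \to \lnot a) \lor c   (eliminate \to)
≡ \lnot (\lnot b \lor \lnot a) \lor c   (eliminate \to)
≡ (\lnot \lnot b \land \lnot \lnot a) \lor c   (De Morgan)
≡ (b \land \lnot \lnot a) \lor c   (double negation)
≡ (b \land a) \lor c   (double negation)
≡ (b \lor c) \land (a \lor c)   (distribute \lor over \land)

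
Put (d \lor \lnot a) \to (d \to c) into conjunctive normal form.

(d \lor \lnot a) \to (d \to c)
= \lnot (d \lor \lnot a) \lor (d \to c)   [eliminate \to]
= \lnot (d \lor \lnot a) \lor \lnot d \lor c   [eliminate \to]
= (\lnot d \land \lnot \lnot a) \lor \lnot d \lor c   [De Morgan]
= (\lnot d \land a) \lor \lnot d \lor c   [double negation]
= (\lnot d \lor \lnot d \lor c) \land (a \lor \lnot d \lor c)   [distribute \lor over \land]
= \lnot d \lor c   [simplify]

\lnot d \lor c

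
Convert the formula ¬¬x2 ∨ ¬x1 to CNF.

¬¬x2 ∨ ¬x1
⇔ x2 ∨ ¬x1   [double negation]

x2 ∨ ¬x1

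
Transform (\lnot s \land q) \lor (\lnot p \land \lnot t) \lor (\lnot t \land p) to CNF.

(\lnot s \lor \lnot t) \land (q \lor \lnot t)

(\lnot s \land q) \lor (\lnot p \land \lnot t) \lor (\lnot t \land p)
≡ (\lnot s \lor \lnot p \lor \lnot t) \land (\lnot s \lor \lnot p \lor p) \land (\lnot s \lor \lnot t \lor \lnot t) \land (\lnot s \lor \lnot t \lor p) \land (q \lor \lnot p \lor \lnot t) \land (q \lor \lnot p \lor p) \land (q \lor \lnot t \lor \lnot t) \land (q \lor \lnot t \lor p)   — distribute \lor over \land
≡ (\lnot s \lor \lnot t) \land (q \lor \lnot t)   — simplify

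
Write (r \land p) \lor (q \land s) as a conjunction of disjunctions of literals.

(r \land p) \lor (q \land s)
⇔ (r \lor q) \land (r \lor s) \land (p \lor q) \land (p \lor s)

(r \lor q) \land (r \lor s) \land (p \lor q) \land (p \lor s)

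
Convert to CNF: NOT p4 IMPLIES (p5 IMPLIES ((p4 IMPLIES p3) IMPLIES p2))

p4 OR NOT p5 OR p2

NOT p4 IMPLIES (p5 IMPLIES ((p4 IMPLIES p3) IMPLIES p2))
≡ NOT NOT p4 OR (p5 IMPLIES ((p4 IMPLIES p3) IMPLIES p2))   — eliminate IMPLIES
≡ NOT NOT p4 OR NOT p5 OR ((p4 IMPLIES p3) IMPLIES p2)   — eliminate IMPLIES
≡ NOT NOT p4 OR NOT p5 OR NOT (p4 IMPLIES p3) OR p2   — eliminate IMPLIES
≡ NOT NOT p4 OR NOT p5 OR NOT (NOT p4 OR p3) OR p2   — eliminate IMPLIES
≡ p4 OR NOT p5 OR NOT (NOT p4 OR p3) OR p2   — double negation
≡ p4 OR NOT p5 OR (NOT NOT p4 AND NOT p3) OR p2   — De Morgan
≡ p4 OR NOT p5 OR (p4 AND NOT p3) OR p2   — double negation
≡ (p4 OR NOT p5 OR p4 OR p2) AND (p4 OR NOT p5 OR NOT p3 OR p2)   — distribute OR over AND
≡ p4 OR NOT p5 OR p2   — simplify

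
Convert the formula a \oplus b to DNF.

(a \land \lnot b) \lor (\lnot a \land b)

a \oplus b
= (a \land \lnot b) \lor (\lnot a \land b)   [expand \oplus]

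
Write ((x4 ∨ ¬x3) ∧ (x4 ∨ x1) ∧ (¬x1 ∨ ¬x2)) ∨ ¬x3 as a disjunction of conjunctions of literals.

(x4 ∧ ¬x1) ∨ (x4 ∧ ¬x2) ∨ ¬x3

((x4 ∨ ¬x3) ∧ (x4 ∨ x1) ∧ (¬x1 ∨ ¬x2)) ∨ ¬x3
= (x4 ∧ x4 ∧ ¬x1) ∨ (x4 ∧ x4 ∧ ¬x2) ∨ (x4 ∧ x1 ∧ ¬x1) ∨ (x4 ∧ x1 ∧ ¬x2) ∨ (¬x3 ∧ x4 ∧ ¬x1) ∨ (¬x3 ∧ x4 ∧ ¬x2) ∨ (¬x3 ∧ x1 ∧ ¬x1) ∨ (¬x3 ∧ x1 ∧ ¬x2) ∨ ¬x3   — distribute ∧ over ∨
= (x4 ∧ ¬x1) ∨ (x4 ∧ ¬x2) ∨ ¬x3   — simplify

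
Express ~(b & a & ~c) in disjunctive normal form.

~(b & a & ~c)
= ~b | ~a | ~~c   — De Morgan
= ~b | ~a | c   — double negation

~b | ~a | c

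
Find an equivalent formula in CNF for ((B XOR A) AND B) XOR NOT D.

((B XOR A) AND B) XOR NOT D
≡ (((B XOR A) AND B) OR NOT D) AND NOT ((B XOR A) AND B AND NOT D)   [expand XOR]
≡ (((B OR A) AND NOT (B AND A) AND B) OR NOT D) AND NOT ((B XOR A) AND B AND NOT D)   [expand XOR]
≡ (((B OR A) AND NOT (B AND A) AND B) OR NOT D) AND NOT ((B OR A) AND NOT (B AND A) AND B AND NOT D)   [expand XOR]
≡ (((B OR A) AND (NOT B OR NOT A) AND B) OR NOT D) AND NOT ((B OR A) AND NOT (B AND A) AND B AND NOT D)   [De Morgan]
≡ (((B OR A) AND (NOT B OR NOT A) AND B) OR NOT D) AND (NOT (B OR A) OR NOT NOT (B AND A) OR NOT B OR NOT NOT D)   [De Morgan]
≡ (((B OR A) AND (NOT B OR NOT A) AND B) OR NOT D) AND ((NOT B AND NOT A) OR NOT NOT (B AND A) OR NOT B OR NOT NOT D)   [De Morgan]
≡ (((B OR A) AND (NOT B OR NOT A) AND B) OR NOT D) AND ((NOT B AND NOT A) OR (B AND A) OR NOT B OR NOT NOT D)   [double negation]
≡ (((B OR A) AND (NOT B OR NOT A) AND B) OR NOT D) AND ((NOT B AND NOT A) OR (B AND A) OR NOT B OR D)   [double negation]
≡ (B OR A OR NOT D) AND (NOT B OR NOT A OR NOT D) AND (B OR NOT D) AND (NOT B OR B OR NOT B OR D) AND (NOT B OR A OR NOT B OR D) AND (NOT A OR B OR NOT B OR D) AND (NOT A OR A OR NOT B OR D)   [distribute OR over AND]
≡ (NOT B OR NOT A OR NOT D) AND (B OR NOT D) AND (NOT B OR A OR D)   [simplify]

(NOT B OR NOT A OR NOT D) AND (B OR NOT D) AND (NOT B OR A OR D)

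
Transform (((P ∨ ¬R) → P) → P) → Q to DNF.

(¬P ∧ R) ∨ Q

(((P ∨ ¬R) → P) → P) → Q
≡ ¬(((P ∨ ¬R) → P) → P) ∨ Q   [eliminate →]
≡ ¬(¬((P ∨ ¬R) → P) ∨ P) ∨ Q   [eliminate →]
≡ ¬(¬(¬(P ∨ ¬R) ∨ P) ∨ P) ∨ Q   [eliminate →]
≡ (¬¬(¬(P ∨ ¬R) ∨ P) ∧ ¬P) ∨ Q   [De Morgan]
≡ ((¬(P ∨ ¬R) ∨ P) ∧ ¬P) ∨ Q   [double negation]
≡ (((¬P ∧ ¬¬R) ∨ P) ∧ ¬P) ∨ Q   [De Morgan]
≡ (((¬P ∧ R) ∨ P) ∧ ¬P) ∨ Q   [double negation]
≡ (¬P ∧ R ∧ ¬P) ∨ (P ∧ ¬P) ∨ Q   [distribute ∧ over ∨]
≡ (¬P ∧ R) ∨ Q   [simplify]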